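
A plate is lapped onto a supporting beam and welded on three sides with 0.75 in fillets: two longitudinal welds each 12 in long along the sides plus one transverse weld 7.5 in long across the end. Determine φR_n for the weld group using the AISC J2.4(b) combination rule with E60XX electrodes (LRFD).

E60XX → F_EXX = 60 ksi.
t_e = 0.707 × 0.75 = 0.5302 in.
R_nwl = 0.6 × 60 × 0.5302 × 24 = 458.1 kips (longitudinal, 2 welds).
R_nwt = 0.6 × 60 × 0.5302 × 7.5 = 143.2 kips (transverse, base value).
(i) R_nwl + R_nwt = 601.3 kips; (ii) 0.85 R_nwl + 1.5 R_nwt = 604.2 kips.
R_n = max = 604.2 kips [governs: (ii)]; φR_n = 453.1 kips.

φR_n ≈ 453 kips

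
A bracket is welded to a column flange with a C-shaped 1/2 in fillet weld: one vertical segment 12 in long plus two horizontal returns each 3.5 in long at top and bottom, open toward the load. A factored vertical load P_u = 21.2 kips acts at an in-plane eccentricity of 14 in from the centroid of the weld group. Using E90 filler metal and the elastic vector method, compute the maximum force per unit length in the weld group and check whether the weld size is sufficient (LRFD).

E90XX → F_EXX = 90 ksi.
Total weld length L_w = 19 in. Treat welds as unit-width lines.
Centroid: x̄ = 2×3.5×1.75 / 19 = 0.6447 in from the vertical weld.
Polar moment about centroid: J = I_x + I_y = [12³/12 + 2×3.5×6²] + [12×0.6447² + 2(3.5³/12 + 3.5×1.105²)] = 416.7 in³.
Direct shear f_v = P/L_w = 21.2 / 19 = 1.116 kip/in (vertical).
Torsion M = P·e = 21.2 × 14 = 296.8 kip·in.
Critical point at (x, y) = (2.855, 6) from centroid. f_tx = M·y/J = 4.274 kip/in; f_ty = M·x/J = 2.034 kip/in.
Resultant f_max = √[f_tx² + (f_v + f_ty)²] = √[4.274² + (1.116 + 2.034)²] = 5.309 kip/in.
Capacity per unit length: φr_n = 0.75 × 0.6 × 90 × (0.707 × 0.5) = 14.32 kip/in.
5.309 ≤ 14.32 → adequate.

f_max ≈ 5.31 kip/in; adequate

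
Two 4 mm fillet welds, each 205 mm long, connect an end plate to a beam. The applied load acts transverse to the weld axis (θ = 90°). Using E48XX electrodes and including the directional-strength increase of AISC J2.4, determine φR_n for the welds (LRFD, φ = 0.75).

E48XX → F_EXX = 480 MPa.
t_e = 0.707 × 4 = 2.828 mm; A_we = 2.828 × 410 = 1159 mm².
Directional factor: 1.0 + 0.5 sin^1.5(90°) = 1.5.
F_nw = 0.6 × 480 × 1.5 = 432 MPa.
φR_n = 0.75 × 432 × 1159 × 10⁻³ = 375.7 kN.

φR_n ≈ 376 kN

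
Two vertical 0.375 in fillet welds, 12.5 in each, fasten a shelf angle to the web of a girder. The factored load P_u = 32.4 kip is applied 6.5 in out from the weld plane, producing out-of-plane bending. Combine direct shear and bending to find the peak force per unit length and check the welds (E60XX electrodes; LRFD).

E60XX → F_EXX = 60 ksi.
L_w = 2 × 12.5 = 25 in; section modulus (unit throat) S = 2 × L²/6 = 52.08 in².
Direct shear f_v = P/L_w = 32.4/25 = 1.296 kip/in.
Moment M = P × e = 32.4 × 6.5 = 210.6 kip·in; bending f_b = M/S = 4.044 kip/in.
f_max = √(f_v² + f_b²) = √(1.296² + 4.044²) = 4.246 kip/in.
φr_n = 0.75 × 0.6 × 60 × (0.707 × 0.375) = 7.158 kip/in → adequate.

f_max ≈ 4.25 kip/in; adequate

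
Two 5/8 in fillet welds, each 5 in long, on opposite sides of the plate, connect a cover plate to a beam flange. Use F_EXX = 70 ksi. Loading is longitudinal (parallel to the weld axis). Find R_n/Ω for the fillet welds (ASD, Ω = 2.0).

R_n/Ω ≈ 92.8 kips

Effective throat t_e = 0.707 × 0.625 = 0.4419 in.
Total length L = 10 in; A_we = 0.4419 × 10 = 4.419 in².
F_nw = 0.6 F_EXX = 0.6 × 70 = 42 ksi.
R_n = 42 × 4.419 = 185.6 kips; R_n/Ω = 185.6/2.0 = 92.79 kips.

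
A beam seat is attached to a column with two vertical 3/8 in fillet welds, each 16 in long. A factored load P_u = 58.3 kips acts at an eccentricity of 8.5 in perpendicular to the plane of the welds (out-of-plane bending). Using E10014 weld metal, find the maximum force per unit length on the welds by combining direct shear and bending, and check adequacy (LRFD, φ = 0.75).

f_max ≈ 6.09 kip/in; adequate

E100XX → F_EXX = 100 ksi.
L_w = 2 × 16 = 32 in; section modulus (unit throat) S = 2 × L²/6 = 85.33 in².
Direct shear f_v = P/L_w = 58.3/32 = 1.822 kip/in.
Moment M = P × e = 58.3 × 8.5 = 495.55 kip·in; bending f_b = M/S = 5.807 kip/in.
f_max = √(f_v² + f_b²) = √(1.822² + 5.807²) = 6.086 kip/in.
φr_n = 0.75 × 0.6 × 100 × (0.707 × 0.375) = 11.93 kip/in → adequate.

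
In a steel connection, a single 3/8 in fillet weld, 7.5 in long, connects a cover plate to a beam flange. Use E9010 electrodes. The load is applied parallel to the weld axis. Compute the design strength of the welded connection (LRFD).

E90XX → F_EXX = 90 ksi.
Effective throat t_e = 0.707 × 0.375 = 0.2651 in.
Total length L = 7.5 in; A_we = 0.2651 × 7.5 = 1.988 in².
F_nw = 0.6 F_EXX = 0.6 × 90 = 54 ksi.
φR_n = 0.75 × 54 × 1.988 = 80.53 kips.

φR_n ≈ 80.5 kips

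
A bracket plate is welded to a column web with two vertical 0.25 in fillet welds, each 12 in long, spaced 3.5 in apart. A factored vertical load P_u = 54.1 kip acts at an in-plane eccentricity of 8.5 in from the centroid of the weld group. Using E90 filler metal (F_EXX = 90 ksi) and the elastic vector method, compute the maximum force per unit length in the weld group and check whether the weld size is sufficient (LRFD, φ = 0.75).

f_max ≈ 8.85 kip/in; NOT adequate

Total weld length L_w = 24 in. Treat welds as unit-width lines.
Polar moment about centroid: J = 2[d³/12 + d(b/2)²] = 2[12³/12 + 12×1.75²] = 361.5 in³.
Direct shear f_v = P/L_w = 54.1 / 24 = 2.254 kip/in (vertical).
Torsion M = P·e = 54.1 × 8.5 = 459.85 kip·in.
Critical point at (x, y) = (1.75, 6) from centroid. f_tx = M·y/J = 7.632 kip/in; f_ty = M·x/J = 2.226 kip/in.
Resultant f_max = √[f_tx² + (f_v + f_ty)²] = √[7.632² + (2.254 + 2.226)²] = 8.85 kip/in.
Capacity per unit length: φr_n = 0.75 × 0.6 × 90 × (0.707 × 0.25) = 7.158 kip/in.
8.85 > 7.158 → NOT adequate.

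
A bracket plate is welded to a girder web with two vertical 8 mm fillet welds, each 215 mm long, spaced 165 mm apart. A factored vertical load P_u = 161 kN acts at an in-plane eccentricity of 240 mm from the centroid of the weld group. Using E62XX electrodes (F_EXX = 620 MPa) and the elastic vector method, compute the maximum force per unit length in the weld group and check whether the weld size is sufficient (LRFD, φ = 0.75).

Total weld length L_w = 430 mm. Treat welds as unit-width lines.
Polar moment about centroid: J = 2[d³/12 + d(b/2)²] = 2[215³/12 + 215×82.5²] = 4583000 mm³.
Direct shear f_v = P/L_w = 161×10³ / 430 = 374.4 N/mm (vertical).
Torsion M = P·e = 161×10³ × 240 = 38640000 N·mm.
Critical point at (x, y) = (82.5, 107.5) from centroid. f_tx = M·y/J = 906.3 N/mm; f_ty = M·x/J = 695.6 N/mm.
Resultant f_max = √[f_tx² + (f_v + f_ty)²] = √[906.3² + (374.4 + 695.6)²] = 1402 N/mm.
Capacity per unit length: φr_n = 0.75 × 0.6 × 620 × (0.707 × 8) = 1578 N/mm.
1402 ≤ 1578 → adequate.

f_max ≈ 1400 N/mm; adequate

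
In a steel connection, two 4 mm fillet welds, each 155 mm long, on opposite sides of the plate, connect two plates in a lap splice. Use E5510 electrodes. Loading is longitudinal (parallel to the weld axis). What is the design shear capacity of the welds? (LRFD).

φR_n ≈ 217 kN

E55XX → F_EXX = 550 MPa.
Effective throat t_e = 0.707 × 4 = 2.828 mm.
Total length L = 310 mm; A_we = 2.828 × 310 = 876.7 mm².
F_nw = 0.6 F_EXX = 0.6 × 550 = 330 MPa.
φR_n = 0.75 × 330 × 876.7 × 10⁻³ = 217 kN.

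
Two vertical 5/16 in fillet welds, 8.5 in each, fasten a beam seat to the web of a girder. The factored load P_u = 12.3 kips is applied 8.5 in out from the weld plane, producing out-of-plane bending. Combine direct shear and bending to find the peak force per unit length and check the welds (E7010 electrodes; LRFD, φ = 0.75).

E70XX → F_EXX = 70 ksi.
L_w = 2 × 8.5 = 17 in; section modulus (unit throat) S = 2 × L²/6 = 24.08 in².
Direct shear f_v = P/L_w = 12.3/17 = 0.7235 kip/in.
Moment M = P × e = 12.3 × 8.5 = 104.55 kip·in; bending f_b = M/S = 4.341 kip/in.
f_max = √(f_v² + f_b²) = √(0.7235² + 4.341²) = 4.401 kip/in.
φr_n = 0.75 × 0.6 × 70 × (0.707 × 0.3125) = 6.96 kip/in → adequate.

f_max ≈ 4.4 kip/in; adequate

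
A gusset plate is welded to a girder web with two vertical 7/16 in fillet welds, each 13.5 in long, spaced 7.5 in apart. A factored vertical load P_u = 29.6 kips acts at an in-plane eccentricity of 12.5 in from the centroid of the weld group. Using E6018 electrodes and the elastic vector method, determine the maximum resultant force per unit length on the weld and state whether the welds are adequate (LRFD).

f_max ≈ 4.26 kip/in; adequate

E60XX → F_EXX = 60 ksi.
Total weld length L_w = 27 in. Treat welds as unit-width lines.
Polar moment about centroid: J = 2[d³/12 + d(b/2)²] = 2[13.5³/12 + 13.5×3.75²] = 789.8 in³.
Direct shear f_v = P/L_w = 29.6 / 27 = 1.096 kip/in (vertical).
Torsion M = P·e = 29.6 × 12.5 = 370 kip·in.
Critical point at (x, y) = (3.75, 6.75) from centroid. f_tx = M·y/J = 3.162 kip/in; f_ty = M·x/J = 1.757 kip/in.
Resultant f_max = √[f_tx² + (f_v + f_ty)²] = √[3.162² + (1.096 + 1.757)²] = 4.259 kip/in.
Capacity per unit length: φr_n = 0.75 × 0.6 × 60 × (0.707 × 0.4375) = 8.351 kip/in.
4.259 ≤ 8.351 → adequate.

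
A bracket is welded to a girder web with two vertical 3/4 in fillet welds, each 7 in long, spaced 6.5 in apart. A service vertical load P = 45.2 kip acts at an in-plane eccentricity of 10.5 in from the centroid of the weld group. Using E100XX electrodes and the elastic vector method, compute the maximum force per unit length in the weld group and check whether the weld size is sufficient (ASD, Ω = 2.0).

f_max ≈ 13.5 kip/in; adequate

E100XX → F_EXX = 100 ksi.
Total weld length L_w = 14 in. Treat welds as unit-width lines.
Polar moment about centroid: J = 2[d³/12 + d(b/2)²] = 2[7³/12 + 7×3.25²] = 205 in³.
Direct shear f_v = P/L_w = 45.2 / 14 = 3.229 kip/in (vertical).
Torsion M = P·e = 45.2 × 10.5 = 474.6 kip·in.
Critical point at (x, y) = (3.25, 3.5) from centroid. f_tx = M·y/J = 8.101 kip/in; f_ty = M·x/J = 7.523 kip/in.
Resultant f_max = √[f_tx² + (f_v + f_ty)²] = √[8.101² + (3.229 + 7.523)²] = 13.46 kip/in.
Capacity per unit length: r_n/Ω = (1/2.0) × 0.6 × 100 × (0.707 × 0.75) = 15.91 kip/in.
13.46 ≤ 15.91 → adequate.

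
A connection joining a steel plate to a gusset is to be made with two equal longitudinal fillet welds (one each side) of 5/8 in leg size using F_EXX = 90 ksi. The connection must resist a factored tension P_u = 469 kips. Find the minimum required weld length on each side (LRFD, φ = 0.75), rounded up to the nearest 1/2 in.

L = 13.5 in on each side

Throat t_e = 0.707 × 0.625 = 0.4419 in.
φr_n = 0.75 × 0.6 × 90 × 0.4419 = 17.9 kips/in.
L_req = P_u / φr_n = 469 / 17.9 = 26.21 in total.
Per side: 26.21 / 2 = 13.1 in.
Round up → use L = 13.5 in on each side.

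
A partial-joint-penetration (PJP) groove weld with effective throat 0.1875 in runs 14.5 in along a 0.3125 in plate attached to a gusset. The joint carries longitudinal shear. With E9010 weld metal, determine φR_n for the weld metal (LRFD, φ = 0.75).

φR_n ≈ 110 kips

E90XX → F_EXX = 90 ksi.
Effective throat (given) t_e = 0.1875 in.
A_we = 0.1875 × 14.5 = 2.719 in².
F_nw = 0.6 F_EXX = 54 ksi.
φR_n = 0.75 × 54 × 2.719 = 110.1 kips.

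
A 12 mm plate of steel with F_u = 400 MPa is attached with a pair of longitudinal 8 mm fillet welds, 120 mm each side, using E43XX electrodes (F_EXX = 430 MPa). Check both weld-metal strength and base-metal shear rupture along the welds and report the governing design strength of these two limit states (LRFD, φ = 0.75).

φR_n ≈ 263 kN (weld metal governs)

t_e = 0.707 × 8 = 5.656 mm; L = 240 mm.
Weld metal: φR_n = 0.75 × 0.6 × 430 × 5.656 × 240 × 10⁻³ = 262.7 kN.
Base metal (shear rupture): φR_n = 0.75 × 0.6 × 400 × 12 × 240 × 10⁻³ = 518.4 kN.
Governing: weld metal.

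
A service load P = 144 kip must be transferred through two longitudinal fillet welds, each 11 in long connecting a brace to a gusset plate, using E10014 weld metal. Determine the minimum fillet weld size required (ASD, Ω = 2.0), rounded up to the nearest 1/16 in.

w = 5/16 in

E100XX → F_EXX = 100 ksi.
Total weld length L = 22 in.
Required throat t_e = P × Ω / (0.6 F_EXX × L) = 144 × 2.0 / (0.6 × 100 × 22) = 0.2182 in.
Required leg w = t_e / 0.707 = 0.3086 in → use 5/16 in.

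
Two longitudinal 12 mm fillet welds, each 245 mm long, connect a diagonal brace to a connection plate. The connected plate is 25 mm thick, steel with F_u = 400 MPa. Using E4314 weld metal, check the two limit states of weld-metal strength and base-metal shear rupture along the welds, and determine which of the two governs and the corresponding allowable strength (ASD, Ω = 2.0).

R_n/Ω ≈ 536 kN (weld metal governs)

E43XX → F_EXX = 430 MPa.
t_e = 0.707 × 12 = 8.484 mm; L = 490 mm.
Weld metal: R_n/Ω = (1/2.0) × 0.6 × 430 × 8.484 × 490 × 10⁻³ = 536.3 kN.
Base metal (shear rupture): R_n/Ω = (1/2.0) × 0.6 × 400 × 25 × 490 × 10⁻³ = 1470 kN.
Governing: weld metal.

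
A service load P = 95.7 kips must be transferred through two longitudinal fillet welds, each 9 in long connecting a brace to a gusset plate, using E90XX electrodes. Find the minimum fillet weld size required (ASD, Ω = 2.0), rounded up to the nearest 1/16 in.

E90XX → F_EXX = 90 ksi.
Total weld length L = 18 in.
Required throat t_e = P × Ω / (0.6 F_EXX × L) = 95.7 × 2.0 / (0.6 × 90 × 18) = 0.1969 in.
Required leg w = t_e / 0.707 = 0.2785 in → use 5/16 in.

w = 5/16 in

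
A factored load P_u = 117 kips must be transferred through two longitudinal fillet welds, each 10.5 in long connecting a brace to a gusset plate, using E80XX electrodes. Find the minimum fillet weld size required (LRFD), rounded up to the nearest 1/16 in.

w = 1/4 in

E80XX → F_EXX = 80 ksi.
Total weld length L = 21 in.
Required throat t_e = P_u / (φ × 0.6 F_EXX × L) = 117 / (0.75 × 0.6 × 80 × 21) = 0.1548 in.
Required leg w = t_e / 0.707 = 0.2189 in → use 1/4 in.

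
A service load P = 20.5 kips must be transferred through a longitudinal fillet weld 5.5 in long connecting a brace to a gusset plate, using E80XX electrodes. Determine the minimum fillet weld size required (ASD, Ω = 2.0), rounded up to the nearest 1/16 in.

w = 1/4 in

E80XX → F_EXX = 80 ksi.
Total weld length L = 5.5 in.
Required throat t_e = P × Ω / (0.6 F_EXX × L) = 20.5 × 2.0 / (0.6 × 80 × 5.5) = 0.1553 in.
Required leg w = t_e / 0.707 = 0.2197 in → use 1/4 in.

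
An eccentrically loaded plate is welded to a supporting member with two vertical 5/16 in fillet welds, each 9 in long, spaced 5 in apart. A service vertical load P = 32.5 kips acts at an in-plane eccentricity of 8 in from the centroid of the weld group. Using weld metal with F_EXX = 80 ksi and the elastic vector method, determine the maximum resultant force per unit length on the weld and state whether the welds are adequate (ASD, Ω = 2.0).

f_max ≈ 6.78 kip/in; NOT adequate

Total weld length L_w = 18 in. Treat welds as unit-width lines.
Polar moment about centroid: J = 2[d³/12 + d(b/2)²] = 2[9³/12 + 9×2.5²] = 234 in³.
Direct shear f_v = P/L_w = 32.5 / 18 = 1.806 kip/in (vertical).
Torsion M = P·e = 32.5 × 8 = 260 kip·in.
Critical point at (x, y) = (2.5, 4.5) from centroid. f_tx = M·y/J = 5 kip/in; f_ty = M·x/J = 2.778 kip/in.
Resultant f_max = √[f_tx² + (f_v + f_ty)²] = √[5² + (1.806 + 2.778)²] = 6.783 kip/in.
Capacity per unit length: r_n/Ω = (1/2.0) × 0.6 × 80 × (0.707 × 0.3125) = 5.302 kip/in.
6.783 > 5.302 → NOT adequate.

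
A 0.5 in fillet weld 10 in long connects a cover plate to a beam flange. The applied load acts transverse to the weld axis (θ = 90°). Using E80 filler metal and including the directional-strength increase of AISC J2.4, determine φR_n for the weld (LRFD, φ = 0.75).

E80XX → F_EXX = 80 ksi.
t_e = 0.707 × 0.5 = 0.3535 in; A_we = 0.3535 × 10 = 3.535 in².
Directional factor: 1.0 + 0.5 sin^1.5(90°) = 1.5.
F_nw = 0.6 × 80 × 1.5 = 72 ksi.
φR_n = 0.75 × 72 × 3.535 = 190.9 kips.

φR_n ≈ 191 kips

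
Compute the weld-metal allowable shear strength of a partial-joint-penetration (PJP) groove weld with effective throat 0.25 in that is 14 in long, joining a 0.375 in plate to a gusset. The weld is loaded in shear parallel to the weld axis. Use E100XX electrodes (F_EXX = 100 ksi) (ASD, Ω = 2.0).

Effective throat (given) t_e = 0.25 in.
A_we = 0.25 × 14 = 3.5 in².
F_nw = 0.6 F_EXX = 60 ksi.
R_n/Ω = (60 × 3.5) / 2.0 = 105 kip.

R_n/Ω ≈ 105 kip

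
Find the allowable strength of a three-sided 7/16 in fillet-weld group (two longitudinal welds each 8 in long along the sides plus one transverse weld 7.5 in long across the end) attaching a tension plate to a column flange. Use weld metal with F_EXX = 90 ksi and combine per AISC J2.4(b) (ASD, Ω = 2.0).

t_e = 0.707 × 0.4375 = 0.3093 in.
R_nwl = 0.6 × 90 × 0.3093 × 16 = 267.2 kip (longitudinal, 2 welds).
R_nwt = 0.6 × 90 × 0.3093 × 7.5 = 125.3 kip (transverse, base value).
(i) R_nwl + R_nwt = 392.5 kip; (ii) 0.85 R_nwl + 1.5 R_nwt = 415.1 kip.
R_n = max = 415.1 kip [governs: (ii)]; R_n/Ω = 207.5 kip.

R_n/Ω ≈ 208 kip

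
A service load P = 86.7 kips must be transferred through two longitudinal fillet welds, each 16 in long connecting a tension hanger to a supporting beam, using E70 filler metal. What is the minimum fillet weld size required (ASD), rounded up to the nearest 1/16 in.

E70XX → F_EXX = 70 ksi.
Total weld length L = 32 in.
Required throat t_e = P × Ω / (0.6 F_EXX × L) = 86.7 × 2.0 / (0.6 × 70 × 32) = 0.129 in.
Required leg w = t_e / 0.707 = 0.1825 in → use 3/16 in.

w = 3/16 in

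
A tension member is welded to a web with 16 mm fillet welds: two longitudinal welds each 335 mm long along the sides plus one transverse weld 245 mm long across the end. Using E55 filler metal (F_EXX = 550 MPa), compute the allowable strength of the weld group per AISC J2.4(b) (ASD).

t_e = 0.707 × 16 = 11.31 mm.
R_nwl = 0.6 × 550 × 11.31 × 670 × 10⁻³ = 2501 kN (longitudinal, 2 welds).
R_nwt = 0.6 × 550 × 11.31 × 245 × 10⁻³ = 914.6 kN (transverse, base value).
(i) R_nwl + R_nwt = 3416 kN; (ii) 0.85 R_nwl + 1.5 R_nwt = 3498 kN.
R_n = max = 3498 kN [governs: (ii)]; R_n/Ω = 1749 kN.

R_n/Ω ≈ 1750 kN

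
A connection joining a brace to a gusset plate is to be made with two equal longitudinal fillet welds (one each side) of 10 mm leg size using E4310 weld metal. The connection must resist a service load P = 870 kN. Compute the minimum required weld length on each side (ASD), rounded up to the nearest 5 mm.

L = 480 mm on each side

E43XX → F_EXX = 430 MPa.
Throat t_e = 0.707 × 10 = 7.07 mm.
r_n/Ω = (0.6 × 430 × 7.07) / 2.0 = 912 N/mm = 0.912 kN/mm.
L_req = P / (r_n/Ω) = 870 / 0.912 = 953.9 mm total.
Per side: 953.9 / 2 = 477 mm.
Round up → use L = 480 mm on each side.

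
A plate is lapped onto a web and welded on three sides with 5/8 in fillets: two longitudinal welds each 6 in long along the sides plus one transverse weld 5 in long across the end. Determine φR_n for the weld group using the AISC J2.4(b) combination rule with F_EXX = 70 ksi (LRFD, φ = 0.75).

φR_n ≈ 246 kips

t_e = 0.707 × 0.625 = 0.4419 in.
R_nwl = 0.6 × 70 × 0.4419 × 12 = 222.7 kips (longitudinal, 2 welds).
R_nwt = 0.6 × 70 × 0.4419 × 5 = 92.79 kips (transverse, base value).
(i) R_nwl + R_nwt = 315.5 kips; (ii) 0.85 R_nwl + 1.5 R_nwt = 328.5 kips.
R_n = max = 328.5 kips [governs: (ii)]; φR_n = 246.4 kips.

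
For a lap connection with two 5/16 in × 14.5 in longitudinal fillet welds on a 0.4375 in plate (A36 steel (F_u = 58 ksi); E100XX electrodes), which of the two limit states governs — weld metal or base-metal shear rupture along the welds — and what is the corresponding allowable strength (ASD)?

E100XX → F_EXX = 100 ksi.
t_e = 0.707 × 0.3125 = 0.2209 in; L = 29 in.
Weld metal: R_n/Ω = (1/2.0) × 0.6 × 100 × 0.2209 × 29 = 192.2 kip.
Base metal (shear rupture): R_n/Ω = (1/2.0) × 0.6 × 58 × 0.4375 × 29 = 220.8 kip.
Governing: weld metal.

R_n/Ω ≈ 192 kip (weld metal governs)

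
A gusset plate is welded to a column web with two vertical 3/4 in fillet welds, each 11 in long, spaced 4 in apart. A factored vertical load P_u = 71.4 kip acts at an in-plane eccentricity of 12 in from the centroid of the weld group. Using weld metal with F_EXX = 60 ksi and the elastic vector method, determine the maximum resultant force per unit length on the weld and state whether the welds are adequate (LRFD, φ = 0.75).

Total weld length L_w = 22 in. Treat welds as unit-width lines.
Polar moment about centroid: J = 2[d³/12 + d(b/2)²] = 2[11³/12 + 11×2²] = 309.8 in³.
Direct shear f_v = P/L_w = 71.4 / 22 = 3.245 kip/in (vertical).
Torsion M = P·e = 71.4 × 12 = 856.8 kip·in.
Critical point at (x, y) = (2, 5.5) from centroid. f_tx = M·y/J = 15.21 kip/in; f_ty = M·x/J = 5.531 kip/in.
Resultant f_max = √[f_tx² + (f_v + f_ty)²] = √[15.21² + (3.245 + 5.531)²] = 17.56 kip/in.
Capacity per unit length: φr_n = 0.75 × 0.6 × 60 × (0.707 × 0.75) = 14.32 kip/in.
17.56 > 14.32 → NOT adequate.

f_max ≈ 17.6 kip/in; NOT adequate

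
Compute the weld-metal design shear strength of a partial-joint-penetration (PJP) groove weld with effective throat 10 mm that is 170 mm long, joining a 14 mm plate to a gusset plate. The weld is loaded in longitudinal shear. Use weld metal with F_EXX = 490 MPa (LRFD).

φR_n ≈ 375 kN

Effective throat (given) t_e = 10 mm.
A_we = 10 × 170 = 1700 mm².
F_nw = 0.6 F_EXX = 294 MPa.
φR_n = 0.75 × 294 × 1700 × 10⁻³ = 374.9 kN.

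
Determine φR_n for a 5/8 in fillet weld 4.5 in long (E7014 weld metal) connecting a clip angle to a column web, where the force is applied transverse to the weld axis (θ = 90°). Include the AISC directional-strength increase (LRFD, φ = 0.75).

E70XX → F_EXX = 70 ksi.
t_e = 0.707 × 0.625 = 0.4419 in; A_we = 0.4419 × 4.5 = 1.988 in².
Directional factor: 1.0 + 0.5 sin^1.5(90°) = 1.5.
F_nw = 0.6 × 70 × 1.5 = 63 ksi.
φR_n = 0.75 × 63 × 1.988 = 93.95 kips.

φR_n ≈ 94 kips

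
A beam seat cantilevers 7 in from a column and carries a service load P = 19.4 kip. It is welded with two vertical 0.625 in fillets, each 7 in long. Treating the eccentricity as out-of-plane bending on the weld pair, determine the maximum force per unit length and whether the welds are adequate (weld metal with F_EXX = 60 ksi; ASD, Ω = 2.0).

f_max ≈ 8.43 kip/in; NOT adequate

L_w = 2 × 7 = 14 in; section modulus (unit throat) S = 2 × L²/6 = 16.33 in².
Direct shear f_v = P/L_w = 19.4/14 = 1.386 kip/in.
Moment M = P × e = 19.4 × 7 = 135.8 kip·in; bending f_b = M/S = 8.314 kip/in.
f_max = √(f_v² + f_b²) = √(1.386² + 8.314²) = 8.429 kip/in.
r_n/Ω = (1/2.0) × 0.6 × 60 × (0.707 × 0.625) = 7.954 kip/in → NOT adequate.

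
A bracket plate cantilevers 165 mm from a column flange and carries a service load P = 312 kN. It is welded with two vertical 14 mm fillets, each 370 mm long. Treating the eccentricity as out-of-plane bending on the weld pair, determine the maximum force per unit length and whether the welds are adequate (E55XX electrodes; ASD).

f_max ≈ 1200 N/mm; adequate

E55XX → F_EXX = 550 MPa.
L_w = 2 × 370 = 740 mm; section modulus (unit throat) S = 2 × L²/6 = 45630 mm².
Direct shear f_v = P/L_w = 312×10³/740 = 421.6 N/mm.
Moment M = P × e = 312×10³ × 165 = 51480000 N·mm; bending f_b = M/S = 1128 N/mm.
f_max = √(f_v² + f_b²) = √(421.6² + 1128²) = 1204 N/mm.
r_n/Ω = (1/2.0) × 0.6 × 550 × (0.707 × 14) = 1633 N/mm → adequate.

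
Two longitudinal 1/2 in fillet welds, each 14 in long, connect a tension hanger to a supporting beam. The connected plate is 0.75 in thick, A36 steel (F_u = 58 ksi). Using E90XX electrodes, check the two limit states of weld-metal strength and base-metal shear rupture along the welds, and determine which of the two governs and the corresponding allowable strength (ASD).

E90XX → F_EXX = 90 ksi.
t_e = 0.707 × 0.5 = 0.3535 in; L = 28 in.
Weld metal: R_n/Ω = (1/2.0) × 0.6 × 90 × 0.3535 × 28 = 267.2 kips.
Base metal (shear rupture): R_n/Ω = (1/2.0) × 0.6 × 58 × 0.75 × 28 = 365.4 kips.
Governing: weld metal.

R_n/Ω ≈ 267 kips (weld metal governs)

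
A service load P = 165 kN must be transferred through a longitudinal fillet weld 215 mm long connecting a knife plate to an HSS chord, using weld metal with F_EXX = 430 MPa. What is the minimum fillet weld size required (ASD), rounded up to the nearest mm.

Total weld length L = 215 mm.
Required throat t_e = P × Ω / (0.6 F_EXX × L) = 165 × 2.0 / (0.6 × 430 × 215 × 10⁻³) = 5.949 mm.
Required leg w = t_e / 0.707 = 8.415 mm → use 9 mm.

w = 9 mm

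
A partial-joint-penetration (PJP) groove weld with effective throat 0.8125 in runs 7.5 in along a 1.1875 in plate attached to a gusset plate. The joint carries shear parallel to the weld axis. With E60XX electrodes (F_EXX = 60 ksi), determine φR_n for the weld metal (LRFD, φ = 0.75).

Effective throat (given) t_e = 0.8125 in.
A_we = 0.8125 × 7.5 = 6.094 in².
F_nw = 0.6 F_EXX = 36 ksi.
φR_n = 0.75 × 36 × 6.094 = 164.5 kip.

φR_n ≈ 165 kip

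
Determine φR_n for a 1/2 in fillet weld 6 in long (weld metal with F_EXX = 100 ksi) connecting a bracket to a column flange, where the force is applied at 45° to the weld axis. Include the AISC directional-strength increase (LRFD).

φR_n ≈ 124 kip

t_e = 0.707 × 0.5 = 0.3535 in; A_we = 0.3535 × 6 = 2.121 in².
Directional factor: 1.0 + 0.5 sin^1.5(45°) = 1.297.
F_nw = 0.6 × 100 × 1.297 = 77.84 ksi.
φR_n = 0.75 × 77.84 × 2.121 = 123.8 kip.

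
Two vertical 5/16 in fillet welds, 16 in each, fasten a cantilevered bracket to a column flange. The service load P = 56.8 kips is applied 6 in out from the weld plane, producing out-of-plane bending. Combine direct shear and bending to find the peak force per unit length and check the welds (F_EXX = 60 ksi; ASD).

L_w = 2 × 16 = 32 in; section modulus (unit throat) S = 2 × L²/6 = 85.33 in².
Direct shear f_v = P/L_w = 56.8/32 = 1.775 kip/in.
Moment M = P × e = 56.8 × 6 = 340.8 kip·in; bending f_b = M/S = 3.994 kip/in.
f_max = √(f_v² + f_b²) = √(1.775² + 3.994²) = 4.37 kip/in.
r_n/Ω = (1/2.0) × 0.6 × 60 × (0.707 × 0.3125) = 3.977 kip/in → NOT adequate.

f_max ≈ 4.37 kip/in; NOT adequate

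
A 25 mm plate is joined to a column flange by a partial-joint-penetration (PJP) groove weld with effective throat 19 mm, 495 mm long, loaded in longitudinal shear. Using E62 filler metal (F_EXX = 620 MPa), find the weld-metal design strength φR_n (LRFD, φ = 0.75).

Effective throat (given) t_e = 19 mm.
A_we = 19 × 495 = 9405 mm².
F_nw = 0.6 F_EXX = 372 MPa.
φR_n = 0.75 × 372 × 9405 × 10⁻³ = 2624 kN.

φR_n ≈ 2620 kN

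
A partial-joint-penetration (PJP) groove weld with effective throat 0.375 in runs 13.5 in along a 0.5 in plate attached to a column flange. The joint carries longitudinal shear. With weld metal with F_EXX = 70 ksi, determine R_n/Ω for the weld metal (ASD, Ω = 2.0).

Effective throat (given) t_e = 0.375 in.
A_we = 0.375 × 13.5 = 5.062 in².
F_nw = 0.6 F_EXX = 42 ksi.
R_n/Ω = (42 × 5.062) / 2.0 = 106.3 kips.

R_n/Ω ≈ 106 kips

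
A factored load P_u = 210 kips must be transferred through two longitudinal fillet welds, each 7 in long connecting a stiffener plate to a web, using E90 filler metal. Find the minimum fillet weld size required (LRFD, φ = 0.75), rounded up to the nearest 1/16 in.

E90XX → F_EXX = 90 ksi.
Total weld length L = 14 in.
Required throat t_e = P_u / (φ × 0.6 F_EXX × L) = 210 / (0.75 × 0.6 × 90 × 14) = 0.3704 in.
Required leg w = t_e / 0.707 = 0.5239 in → use 9/16 in.

w = 9/16 in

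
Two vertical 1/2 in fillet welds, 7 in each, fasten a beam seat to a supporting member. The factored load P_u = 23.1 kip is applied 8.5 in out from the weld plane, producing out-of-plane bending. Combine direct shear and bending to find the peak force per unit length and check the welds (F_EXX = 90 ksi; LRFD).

f_max ≈ 12.1 kip/in; adequate

L_w = 2 × 7 = 14 in; section modulus (unit throat) S = 2 × L²/6 = 16.33 in².
Direct shear f_v = P/L_w = 23.1/14 = 1.65 kip/in.
Moment M = P × e = 23.1 × 8.5 = 196.35 kip·in; bending f_b = M/S = 12.02 kip/in.
f_max = √(f_v² + f_b²) = √(1.65² + 12.02²) = 12.13 kip/in.
φr_n = 0.75 × 0.6 × 90 × (0.707 × 0.5) = 14.32 kip/in → adequate.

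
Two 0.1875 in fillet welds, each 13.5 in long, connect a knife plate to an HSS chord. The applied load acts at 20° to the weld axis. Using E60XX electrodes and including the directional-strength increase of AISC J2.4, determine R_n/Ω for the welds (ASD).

E60XX → F_EXX = 60 ksi.
t_e = 0.707 × 0.1875 = 0.1326 in; A_we = 0.1326 × 27 = 3.579 in².
Directional factor: 1.0 + 0.5 sin^1.5(20°) = 1.1.
F_nw = 0.6 × 60 × 1.1 = 39.6 ksi.
R_n/Ω = (39.6 × 3.579) / 2.0 = 70.87 kips.

R_n/Ω ≈ 70.9 kips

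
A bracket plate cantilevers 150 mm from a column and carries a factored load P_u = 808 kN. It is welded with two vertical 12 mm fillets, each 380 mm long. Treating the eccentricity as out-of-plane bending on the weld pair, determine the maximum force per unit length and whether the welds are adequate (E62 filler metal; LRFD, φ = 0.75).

E62XX → F_EXX = 620 MPa.
L_w = 2 × 380 = 760 mm; section modulus (unit throat) S = 2 × L²/6 = 48130 mm².
Direct shear f_v = P/L_w = 808×10³/760 = 1063 N/mm.
Moment M = P × e = 808×10³ × 150 = 121200000 N·mm; bending f_b = M/S = 2518 N/mm.
f_max = √(f_v² + f_b²) = √(1063² + 2518²) = 2733 N/mm.
φr_n = 0.75 × 0.6 × 620 × (0.707 × 12) = 2367 N/mm → NOT adequate.

f_max ≈ 2730 N/mm; NOT adequate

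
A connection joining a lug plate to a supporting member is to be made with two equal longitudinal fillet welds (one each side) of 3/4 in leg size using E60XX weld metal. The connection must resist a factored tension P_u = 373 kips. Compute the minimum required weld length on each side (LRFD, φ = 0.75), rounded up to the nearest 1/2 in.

E60XX → F_EXX = 60 ksi.
Throat t_e = 0.707 × 0.75 = 0.5302 in.
φr_n = 0.75 × 0.6 × 60 × 0.5302 = 14.32 kips/in.
L_req = P_u / φr_n = 373 / 14.32 = 26.05 in total.
Per side: 26.05 / 2 = 13.03 in.
Round up → use L = 13.5 in on each side.

L = 13.5 in on each side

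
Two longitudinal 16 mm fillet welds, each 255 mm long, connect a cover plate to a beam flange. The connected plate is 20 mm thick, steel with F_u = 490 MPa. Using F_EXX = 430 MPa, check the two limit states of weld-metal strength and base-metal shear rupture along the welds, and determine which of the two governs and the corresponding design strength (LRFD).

t_e = 0.707 × 16 = 11.31 mm; L = 510 mm.
Weld metal: φR_n = 0.75 × 0.6 × 430 × 11.31 × 510 × 10⁻³ = 1116 kN.
Base metal (shear rupture): φR_n = 0.75 × 0.6 × 490 × 20 × 510 × 10⁻³ = 2249 kN.
Governing: weld metal.

φR_n ≈ 1120 kN (weld metal governs)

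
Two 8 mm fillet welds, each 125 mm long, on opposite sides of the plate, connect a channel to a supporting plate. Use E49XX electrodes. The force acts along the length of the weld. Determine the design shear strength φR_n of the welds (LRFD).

E49XX → F_EXX = 490 MPa.
Effective throat t_e = 0.707 × 8 = 5.656 mm.
Total length L = 250 mm; A_we = 5.656 × 250 = 1414 mm².
F_nw = 0.6 F_EXX = 0.6 × 490 = 294 MPa.
φR_n = 0.75 × 294 × 1414 × 10⁻³ = 311.8 kN.

φR_n ≈ 312 kN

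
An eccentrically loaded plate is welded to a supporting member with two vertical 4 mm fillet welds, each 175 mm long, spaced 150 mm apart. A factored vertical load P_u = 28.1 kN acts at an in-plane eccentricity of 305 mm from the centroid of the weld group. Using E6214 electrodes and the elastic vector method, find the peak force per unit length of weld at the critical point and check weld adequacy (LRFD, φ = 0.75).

f_max ≈ 402 N/mm; adequate

E62XX → F_EXX = 620 MPa.
Total weld length L_w = 350 mm. Treat welds as unit-width lines.
Polar moment about centroid: J = 2[d³/12 + d(b/2)²] = 2[175³/12 + 175×75²] = 2862000 mm³.
Direct shear f_v = P/L_w = 28.1×10³ / 350 = 80.29 N/mm (vertical).
Torsion M = P·e = 28.1×10³ × 305 = 8570500 N·mm.
Critical point at (x, y) = (75, 87.5) from centroid. f_tx = M·y/J = 262 N/mm; f_ty = M·x/J = 224.6 N/mm.
Resultant f_max = √[f_tx² + (f_v + f_ty)²] = √[262² + (80.29 + 224.6)²] = 402 N/mm.
Capacity per unit length: φr_n = 0.75 × 0.6 × 620 × (0.707 × 4) = 789 N/mm.
402 ≤ 789 → adequate.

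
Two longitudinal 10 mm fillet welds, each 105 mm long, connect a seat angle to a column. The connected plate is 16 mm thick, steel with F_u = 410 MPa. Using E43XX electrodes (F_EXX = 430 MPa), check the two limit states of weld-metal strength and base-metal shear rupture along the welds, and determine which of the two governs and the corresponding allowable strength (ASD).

R_n/Ω ≈ 192 kN (weld metal governs)

t_e = 0.707 × 10 = 7.07 mm; L = 210 mm.
Weld metal: R_n/Ω = (1/2.0) × 0.6 × 430 × 7.07 × 210 × 10⁻³ = 191.5 kN.
Base metal (shear rupture): R_n/Ω = (1/2.0) × 0.6 × 410 × 16 × 210 × 10⁻³ = 413.3 kN.
Governing: weld metal.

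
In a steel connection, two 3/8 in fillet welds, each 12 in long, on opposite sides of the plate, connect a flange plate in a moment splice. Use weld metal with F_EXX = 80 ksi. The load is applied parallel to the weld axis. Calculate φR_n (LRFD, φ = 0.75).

Effective throat t_e = 0.707 × 0.375 = 0.2651 in.
Total length L = 24 in; A_we = 0.2651 × 24 = 6.363 in².
F_nw = 0.6 F_EXX = 0.6 × 80 = 48 ksi.
φR_n = 0.75 × 48 × 6.363 = 229.1 kips.

φR_n ≈ 229 kips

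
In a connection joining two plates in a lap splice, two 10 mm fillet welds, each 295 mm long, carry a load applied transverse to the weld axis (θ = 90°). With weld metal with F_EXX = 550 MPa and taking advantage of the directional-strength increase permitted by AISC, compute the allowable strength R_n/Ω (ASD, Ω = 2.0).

t_e = 0.707 × 10 = 7.07 mm; A_we = 7.07 × 590 = 4171 mm².
Directional factor: 1.0 + 0.5 sin^1.5(90°) = 1.5.
F_nw = 0.6 × 550 × 1.5 = 495 MPa.
R_n/Ω = (495 × 4171) / 2.0 × 10⁻³ = 1032 kN.

R_n/Ω ≈ 1030 kN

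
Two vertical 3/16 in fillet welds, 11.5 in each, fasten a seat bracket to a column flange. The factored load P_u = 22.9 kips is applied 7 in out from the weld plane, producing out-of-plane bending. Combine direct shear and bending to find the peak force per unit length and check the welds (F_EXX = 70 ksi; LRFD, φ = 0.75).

L_w = 2 × 11.5 = 23 in; section modulus (unit throat) S = 2 × L²/6 = 44.08 in².
Direct shear f_v = P/L_w = 22.9/23 = 0.9957 kip/in.
Moment M = P × e = 22.9 × 7 = 160.3 kip·in; bending f_b = M/S = 3.636 kip/in.
f_max = √(f_v² + f_b²) = √(0.9957² + 3.636²) = 3.77 kip/in.
φr_n = 0.75 × 0.6 × 70 × (0.707 × 0.1875) = 4.176 kip/in → adequate.

f_max ≈ 3.77 kip/in; adequate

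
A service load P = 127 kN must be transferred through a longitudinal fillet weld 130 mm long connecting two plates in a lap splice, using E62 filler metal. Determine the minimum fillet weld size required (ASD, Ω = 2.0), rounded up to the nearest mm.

E62XX → F_EXX = 620 MPa.
Total weld length L = 130 mm.
Required throat t_e = P × Ω / (0.6 F_EXX × L) = 127 × 2.0 / (0.6 × 620 × 130 × 10⁻³) = 5.252 mm.
Required leg w = t_e / 0.707 = 7.429 mm → use 8 mm.

w = 8 mm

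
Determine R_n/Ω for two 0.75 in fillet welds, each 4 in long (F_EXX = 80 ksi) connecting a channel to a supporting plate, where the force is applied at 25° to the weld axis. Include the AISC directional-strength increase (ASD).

t_e = 0.707 × 0.75 = 0.5302 in; A_we = 0.5302 × 8 = 4.242 in².
Directional factor: 1.0 + 0.5 sin^1.5(25°) = 1.137.
F_nw = 0.6 × 80 × 1.137 = 54.59 ksi.
R_n/Ω = (54.59 × 4.242) / 2.0 = 115.8 kip.

R_n/Ω ≈ 116 kip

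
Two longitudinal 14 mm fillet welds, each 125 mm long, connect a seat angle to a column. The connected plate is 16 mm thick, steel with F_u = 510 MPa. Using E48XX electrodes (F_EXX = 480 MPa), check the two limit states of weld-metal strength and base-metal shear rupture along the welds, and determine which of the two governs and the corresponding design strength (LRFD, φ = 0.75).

φR_n ≈ 534 kN (weld metal governs)

t_e = 0.707 × 14 = 9.898 mm; L = 250 mm.
Weld metal: φR_n = 0.75 × 0.6 × 480 × 9.898 × 250 × 10⁻³ = 534.5 kN.
Base metal (shear rupture): φR_n = 0.75 × 0.6 × 510 × 16 × 250 × 10⁻³ = 918 kN.
Governing: weld metal.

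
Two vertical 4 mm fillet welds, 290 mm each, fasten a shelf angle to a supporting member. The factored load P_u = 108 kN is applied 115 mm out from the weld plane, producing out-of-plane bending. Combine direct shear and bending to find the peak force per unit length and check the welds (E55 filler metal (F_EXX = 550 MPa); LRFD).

f_max ≈ 481 N/mm; adequate

L_w = 2 × 290 = 580 mm; section modulus (unit throat) S = 2 × L²/6 = 28030 mm².
Direct shear f_v = P/L_w = 108×10³/580 = 186.2 N/mm.
Moment M = P × e = 108×10³ × 115 = 12420000 N·mm; bending f_b = M/S = 443 N/mm.
f_max = √(f_v² + f_b²) = √(186.2² + 443²) = 480.6 N/mm.
φr_n = 0.75 × 0.6 × 550 × (0.707 × 4) = 699.9 N/mm → adequate.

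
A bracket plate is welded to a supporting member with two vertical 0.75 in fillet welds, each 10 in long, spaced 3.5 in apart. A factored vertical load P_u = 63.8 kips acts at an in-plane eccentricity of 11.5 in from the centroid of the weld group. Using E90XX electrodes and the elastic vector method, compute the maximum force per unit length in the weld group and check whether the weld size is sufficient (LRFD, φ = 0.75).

f_max ≈ 18.4 kip/in; adequate

E90XX → F_EXX = 90 ksi.
Total weld length L_w = 20 in. Treat welds as unit-width lines.
Polar moment about centroid: J = 2[d³/12 + d(b/2)²] = 2[10³/12 + 10×1.75²] = 227.9 in³.
Direct shear f_v = P/L_w = 63.8 / 20 = 3.19 kip/in (vertical).
Torsion M = P·e = 63.8 × 11.5 = 733.7 kip·in.
Critical point at (x, y) = (1.75, 5) from centroid. f_tx = M·y/J = 16.1 kip/in; f_ty = M·x/J = 5.634 kip/in.
Resultant f_max = √[f_tx² + (f_v + f_ty)²] = √[16.1² + (3.19 + 5.634)²] = 18.36 kip/in.
Capacity per unit length: φr_n = 0.75 × 0.6 × 90 × (0.707 × 0.75) = 21.48 kip/in.
18.36 ≤ 21.48 → adequate.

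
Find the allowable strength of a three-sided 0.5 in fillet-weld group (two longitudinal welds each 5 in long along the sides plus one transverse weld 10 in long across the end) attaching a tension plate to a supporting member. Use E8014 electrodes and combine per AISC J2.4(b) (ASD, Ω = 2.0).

R_n/Ω ≈ 199 kip

E80XX → F_EXX = 80 ksi.
t_e = 0.707 × 0.5 = 0.3535 in.
R_nwl = 0.6 × 80 × 0.3535 × 10 = 169.7 kip (longitudinal, 2 welds).
R_nwt = 0.6 × 80 × 0.3535 × 10 = 169.7 kip (transverse, base value).
(i) R_nwl + R_nwt = 339.4 kip; (ii) 0.85 R_nwl + 1.5 R_nwt = 398.7 kip.
R_n = max = 398.7 kip [governs: (ii)]; R_n/Ω = 199.4 kip.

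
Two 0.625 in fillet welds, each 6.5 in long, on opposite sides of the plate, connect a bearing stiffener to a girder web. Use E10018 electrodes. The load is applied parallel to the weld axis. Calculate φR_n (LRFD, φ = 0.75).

E100XX → F_EXX = 100 ksi.
Effective throat t_e = 0.707 × 0.625 = 0.4419 in.
Total length L = 13 in; A_we = 0.4419 × 13 = 5.744 in².
F_nw = 0.6 F_EXX = 0.6 × 100 = 60 ksi.
φR_n = 0.75 × 60 × 5.744 = 258.5 kips.

φR_n ≈ 258 kips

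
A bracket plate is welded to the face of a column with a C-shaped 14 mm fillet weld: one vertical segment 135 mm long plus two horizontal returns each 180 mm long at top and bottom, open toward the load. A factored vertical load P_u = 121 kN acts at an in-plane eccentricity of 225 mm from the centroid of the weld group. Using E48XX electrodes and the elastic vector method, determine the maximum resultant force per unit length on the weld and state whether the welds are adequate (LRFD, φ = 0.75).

E48XX → F_EXX = 480 MPa.
Total weld length L_w = 495 mm. Treat welds as unit-width lines.
Centroid: x̄ = 2×180×90 / 495 = 65.45 mm from the vertical weld.
Polar moment about centroid: J = I_x + I_y = [135³/12 + 2×180×67.5²] + [135×65.45² + 2(180³/12 + 180×24.55²)] = 3613000 mm³.
Direct shear f_v = P/L_w = 121×10³ / 495 = 244.4 N/mm (vertical).
Torsion M = P·e = 121×10³ × 225 = 27225000 N·mm.
Critical point at (x, y) = (114.5, 67.5) from centroid. f_tx = M·y/J = 508.7 N/mm; f_ty = M·x/J = 863.2 N/mm.
Resultant f_max = √[f_tx² + (f_v + f_ty)²] = √[508.7² + (244.4 + 863.2)²] = 1219 N/mm.
Capacity per unit length: φr_n = 0.75 × 0.6 × 480 × (0.707 × 14) = 2138 N/mm.
1219 ≤ 2138 → adequate.

f_max ≈ 1220 N/mm; adequate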